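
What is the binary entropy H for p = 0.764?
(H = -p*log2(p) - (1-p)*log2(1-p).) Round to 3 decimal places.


H = -0.764*log2(0.764) - 0.236*log2(0.236) = 0.788.

0.788


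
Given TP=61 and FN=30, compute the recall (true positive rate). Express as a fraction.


Recall = TP / (TP + FN) = 61 / 91 = 61/91.

61/91


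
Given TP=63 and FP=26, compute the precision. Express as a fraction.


Precision = TP / (TP + FP) = 63 / 89 = 63/89.

63/89


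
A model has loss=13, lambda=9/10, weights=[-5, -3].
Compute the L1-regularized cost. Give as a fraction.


L1 norm = sum(|w|) = 8. J = 13 + 9/10 * 8 = 101/5.

101/5


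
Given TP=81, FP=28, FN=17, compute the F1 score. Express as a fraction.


Precision = 81/109 = 81/109. Recall = 81/98 = 81/98. F1 = 2*P*R/(P+R) = 18/23.

18/23


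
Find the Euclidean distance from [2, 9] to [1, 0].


d = sqrt(sum of squared differences). (2-1)^2=1, (9-0)^2=81. Sum = 82.

sqrt(82)


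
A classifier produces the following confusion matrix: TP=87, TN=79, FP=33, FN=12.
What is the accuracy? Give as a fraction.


Accuracy = (TP + TN) / (TP + TN + FP + FN) = (87 + 79) / 211 = 166/211.

166/211


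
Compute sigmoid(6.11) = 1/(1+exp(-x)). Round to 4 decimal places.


sigma(6.11) = 1/(1+e^(-6.11)) = 1/(1+0.002221) = 1/1.002221 = 0.9978.

0.9978


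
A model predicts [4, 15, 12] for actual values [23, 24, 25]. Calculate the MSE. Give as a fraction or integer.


MSE = (1/3) * ((23-4)^2=361 + (24-15)^2=81 + (25-12)^2=169). Sum = 611. MSE = 611/3.

611/3


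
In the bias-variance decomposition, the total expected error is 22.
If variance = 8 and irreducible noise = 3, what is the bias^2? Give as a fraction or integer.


Total error = bias^2 + variance + irreducible noise. So bias^2 = 22 - 8 - 3 = 11.

11


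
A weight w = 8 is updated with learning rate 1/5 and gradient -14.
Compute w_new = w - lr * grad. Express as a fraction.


w_new = 8 - 1/5 * -14 = 8 - -14/5 = 54/5.

54/5


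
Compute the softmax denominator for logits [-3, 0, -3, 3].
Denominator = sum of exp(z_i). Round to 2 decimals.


Denom = e^-3=0.0498 + e^0=1.0000 + e^-3=0.0498 + e^3=20.0855. Sum = 21.1851, which rounds to 21.19.

21.19


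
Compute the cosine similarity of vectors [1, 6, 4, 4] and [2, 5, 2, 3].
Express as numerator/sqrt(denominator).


dot = 52. |a|^2 = 69, |b|^2 = 42. cos = 52/sqrt(2898).

52/sqrt(2898)


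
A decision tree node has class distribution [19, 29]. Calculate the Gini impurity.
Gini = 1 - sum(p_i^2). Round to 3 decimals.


Total = 48. Proportions: 19/48, 29/48. sum(p_i^2) = 0.5217. Gini = 1 - 0.5217 = 0.4783, which rounds to 0.478.

0.478


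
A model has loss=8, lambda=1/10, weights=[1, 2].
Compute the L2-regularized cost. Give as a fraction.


L2 sq norm = sum(w^2) = 5. J = 8 + 1/10 * 5 = 17/2.

17/2


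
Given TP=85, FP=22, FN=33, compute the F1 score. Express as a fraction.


Precision = 85/107 = 85/107. Recall = 85/118 = 85/118. F1 = 2*P*R/(P+R) = 34/45.

34/45


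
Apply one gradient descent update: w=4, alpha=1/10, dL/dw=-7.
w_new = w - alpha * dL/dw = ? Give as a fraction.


w_new = 4 - 1/10 * -7 = 4 - -7/10 = 47/10.

47/10


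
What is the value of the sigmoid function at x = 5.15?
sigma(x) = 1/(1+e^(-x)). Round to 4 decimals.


sigma(5.15) = 1/(1+e^(-5.15)) = 1/(1+0.005799) = 1/1.005799 = 0.9942.

0.9942


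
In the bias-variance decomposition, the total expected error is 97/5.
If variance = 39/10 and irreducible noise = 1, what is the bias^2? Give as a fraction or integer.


Total error = bias^2 + variance + irreducible noise. So bias^2 = 97/5 - 39/10 - 1 = 29/2.

29/2


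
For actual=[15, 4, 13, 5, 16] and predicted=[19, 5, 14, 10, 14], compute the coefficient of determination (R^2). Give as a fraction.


Mean(y) = 53/5. SS_res = 47. SS_tot = 646/5. R^2 = 1 - 47/(646/5) = 411/646.

411/646


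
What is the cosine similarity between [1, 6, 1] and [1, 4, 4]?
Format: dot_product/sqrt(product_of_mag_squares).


dot = 29. |a|^2 = 38, |b|^2 = 33. cos = 29/sqrt(1254).

29/sqrt(1254)


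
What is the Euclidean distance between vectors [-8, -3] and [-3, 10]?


d = sqrt(sum of squared differences). (-8--3)^2=25, (-3-10)^2=169. Sum = 194.

sqrt(194)


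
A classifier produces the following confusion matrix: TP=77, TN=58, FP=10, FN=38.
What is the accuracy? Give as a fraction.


Accuracy = (TP + TN) / (TP + TN + FP + FN) = (77 + 58) / 183 = 45/61.

45/61


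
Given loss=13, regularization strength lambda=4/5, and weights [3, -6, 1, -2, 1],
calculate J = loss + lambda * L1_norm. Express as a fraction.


L1 norm = sum(|w|) = 13. J = 13 + 4/5 * 13 = 117/5.

117/5


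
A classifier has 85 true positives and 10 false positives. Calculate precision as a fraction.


Precision = TP / (TP + FP) = 85 / 95 = 17/19.

17/19


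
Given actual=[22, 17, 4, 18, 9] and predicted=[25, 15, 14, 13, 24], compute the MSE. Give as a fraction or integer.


MSE = (1/5) * ((22-25)^2=9 + (17-15)^2=4 + (4-14)^2=100 + (18-13)^2=25 + (9-24)^2=225). Sum = 363. MSE = 363/5.

363/5


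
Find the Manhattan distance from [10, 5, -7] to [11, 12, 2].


d = sum of absolute differences: |10-11|=1 + |5-12|=7 + |-7-2|=9 = 17.

17


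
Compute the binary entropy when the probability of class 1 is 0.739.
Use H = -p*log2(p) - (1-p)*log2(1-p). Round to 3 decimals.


H = -0.739*log2(0.739) - 0.261*log2(0.261) = 0.828.

0.828


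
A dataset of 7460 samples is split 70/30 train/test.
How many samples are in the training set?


Test set = 7460 * 30% = 2238. Training set = 7460 - 2238 = 5222.

5222


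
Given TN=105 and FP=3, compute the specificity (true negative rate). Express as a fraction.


Specificity = TN / (TN + FP) = 105 / 108 = 35/36.

35/36


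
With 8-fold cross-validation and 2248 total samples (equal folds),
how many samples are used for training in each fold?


Each validation fold has 2248/8 = 281 samples. Training set = 2248 - 281 = 1967.

1967


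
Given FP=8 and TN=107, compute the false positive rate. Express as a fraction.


FPR = FP / (FP + TN) = 8 / 115 = 8/115.

8/115


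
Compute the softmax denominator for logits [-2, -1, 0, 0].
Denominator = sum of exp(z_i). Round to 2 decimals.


Denom = e^-2=0.1353 + e^-1=0.3679 + e^0=1.0000 + e^0=1.0000. Sum = 2.5032, which rounds to 2.50.

2.50


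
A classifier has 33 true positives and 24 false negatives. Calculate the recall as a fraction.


Recall = TP / (TP + FN) = 33 / 57 = 11/19.

11/19


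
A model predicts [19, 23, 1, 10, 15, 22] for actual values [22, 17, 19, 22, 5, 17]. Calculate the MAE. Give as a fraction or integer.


MAE = (1/6) * (|22-19|=3 + |17-23|=6 + |19-1|=18 + |22-10|=12 + |5-15|=10 + |17-22|=5). Sum = 54. MAE = 9.

9


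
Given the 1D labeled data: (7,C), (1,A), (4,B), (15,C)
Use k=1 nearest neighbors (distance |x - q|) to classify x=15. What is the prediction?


Distances: |7-15|=8, |1-15|=14, |4-15|=11, |15-15|=0. 1 nearest: (15,C). Counts: {'C': 1}. Majority class: C.

C


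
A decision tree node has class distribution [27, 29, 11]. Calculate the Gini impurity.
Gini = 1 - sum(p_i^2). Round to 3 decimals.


Total = 67. Proportions: 27/67, 29/67, 11/67. sum(p_i^2) = 0.3767. Gini = 1 - 0.3767 = 0.6233, which rounds to 0.623.

0.623


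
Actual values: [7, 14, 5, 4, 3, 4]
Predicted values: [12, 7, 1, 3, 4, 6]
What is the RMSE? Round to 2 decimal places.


MSE = 16.0000. RMSE = sqrt(16.0000) = 4.00.

4.00


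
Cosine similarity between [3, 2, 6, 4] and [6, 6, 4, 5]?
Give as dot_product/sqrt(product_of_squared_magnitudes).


dot = 74. |a|^2 = 65, |b|^2 = 113. cos = 74/sqrt(7345).

74/sqrt(7345)


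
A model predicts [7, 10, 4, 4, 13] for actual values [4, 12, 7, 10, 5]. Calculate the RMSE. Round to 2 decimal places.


MSE = 24.4000. RMSE = sqrt(24.4000) = 4.94.

4.94


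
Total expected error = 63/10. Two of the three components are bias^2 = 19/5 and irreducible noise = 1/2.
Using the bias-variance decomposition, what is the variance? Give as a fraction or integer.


Total error = bias^2 + variance + irreducible noise. So variance = 63/10 - 19/5 - 1/2 = 2.

2


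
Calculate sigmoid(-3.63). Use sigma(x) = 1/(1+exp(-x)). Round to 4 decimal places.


sigma(-3.63) = 1/(1+e^(3.63)) = 1/(1+37.712817) = 1/38.712817 = 0.0258.

0.0258


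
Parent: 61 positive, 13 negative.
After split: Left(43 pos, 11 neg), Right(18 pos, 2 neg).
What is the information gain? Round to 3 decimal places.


H(parent) = 0.6705. H(left) = 0.7293, H(right) = 0.4690. Weighted = (54/74)*0.7293 + (20/74)*0.4690 = 0.6589. IG = 0.6705 - 0.6589 = 0.0116, which rounds to 0.012.

0.012


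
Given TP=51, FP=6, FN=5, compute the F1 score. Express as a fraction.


Precision = 51/57 = 17/19. Recall = 51/56 = 51/56. F1 = 2*P*R/(P+R) = 102/113.

102/113


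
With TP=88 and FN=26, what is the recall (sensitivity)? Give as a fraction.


Recall = TP / (TP + FN) = 88 / 114 = 44/57.

44/57


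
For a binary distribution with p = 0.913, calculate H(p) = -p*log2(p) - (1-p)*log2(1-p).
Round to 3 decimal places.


H = -0.913*log2(0.913) - 0.087*log2(0.087) = 0.426.

0.426


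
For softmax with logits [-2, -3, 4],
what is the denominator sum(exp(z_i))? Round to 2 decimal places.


Denom = e^-2=0.1353 + e^-3=0.0498 + e^4=54.5982. Sum = 54.7833, which rounds to 54.78.

54.78


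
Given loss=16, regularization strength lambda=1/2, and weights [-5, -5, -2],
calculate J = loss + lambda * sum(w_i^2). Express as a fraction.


L2 sq norm = sum(w^2) = 54. J = 16 + 1/2 * 54 = 43.

43


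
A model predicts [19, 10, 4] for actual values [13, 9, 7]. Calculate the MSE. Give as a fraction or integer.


MSE = (1/3) * ((13-19)^2=36 + (9-10)^2=1 + (7-4)^2=9). Sum = 46. MSE = 46/3.

46/3


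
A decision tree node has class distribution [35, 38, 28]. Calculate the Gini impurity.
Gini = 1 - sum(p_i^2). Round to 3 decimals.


Total = 101. Proportions: 35/101, 38/101, 28/101. sum(p_i^2) = 0.3385. Gini = 1 - 0.3385 = 0.6615, which rounds to 0.662.

0.662


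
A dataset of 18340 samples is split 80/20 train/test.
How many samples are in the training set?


Test set = 18340 * 20% = 3668. Training set = 18340 - 3668 = 14672.

14672


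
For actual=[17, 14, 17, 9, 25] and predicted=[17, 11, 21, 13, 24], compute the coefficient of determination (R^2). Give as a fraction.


Mean(y) = 82/5. SS_res = 42. SS_tot = 676/5. R^2 = 1 - 42/(676/5) = 233/338.

233/338


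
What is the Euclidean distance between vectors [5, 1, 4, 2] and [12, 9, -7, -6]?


d = sqrt(sum of squared differences). (5-12)^2=49, (1-9)^2=64, (4--7)^2=121, (2--6)^2=64. Sum = 298.

sqrt(298)


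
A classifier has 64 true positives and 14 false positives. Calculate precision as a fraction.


Precision = TP / (TP + FP) = 64 / 78 = 32/39.

32/39


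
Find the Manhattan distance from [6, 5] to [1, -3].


d = sum of absolute differences: |6-1|=5 + |5--3|=8 = 13.

13


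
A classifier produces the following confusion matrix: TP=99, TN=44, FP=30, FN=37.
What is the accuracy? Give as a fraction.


Accuracy = (TP + TN) / (TP + TN + FP + FN) = (99 + 44) / 210 = 143/210.

143/210


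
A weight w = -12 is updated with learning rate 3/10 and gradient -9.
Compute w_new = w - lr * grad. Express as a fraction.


w_new = -12 - 3/10 * -9 = -12 - -27/10 = -93/10.

-93/10


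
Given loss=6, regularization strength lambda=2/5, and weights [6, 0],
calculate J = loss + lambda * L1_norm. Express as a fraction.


L1 norm = sum(|w|) = 6. J = 6 + 2/5 * 6 = 42/5.

42/5


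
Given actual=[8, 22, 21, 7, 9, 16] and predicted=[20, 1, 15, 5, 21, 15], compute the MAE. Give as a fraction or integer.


MAE = (1/6) * (|8-20|=12 + |22-1|=21 + |21-15|=6 + |7-5|=2 + |9-21|=12 + |16-15|=1). Sum = 54. MAE = 9.

9


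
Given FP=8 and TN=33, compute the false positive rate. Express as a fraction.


FPR = FP / (FP + TN) = 8 / 41 = 8/41.

8/41


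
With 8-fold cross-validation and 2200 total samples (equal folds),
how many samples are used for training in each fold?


Each validation fold has 2200/8 = 275 samples. Training set = 2200 - 275 = 1925.

1925


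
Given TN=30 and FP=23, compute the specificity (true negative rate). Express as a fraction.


Specificity = TN / (TN + FP) = 30 / 53 = 30/53.

30/53


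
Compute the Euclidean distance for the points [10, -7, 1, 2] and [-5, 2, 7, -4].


d = sqrt(sum of squared differences). (10--5)^2=225, (-7-2)^2=81, (1-7)^2=36, (2--4)^2=36. Sum = 378.

sqrt(378)


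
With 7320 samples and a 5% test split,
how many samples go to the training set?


Test set = 7320 * 5% = 366. Training set = 7320 - 366 = 6954.

6954


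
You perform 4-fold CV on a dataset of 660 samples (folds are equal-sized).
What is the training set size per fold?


Each validation fold has 660/4 = 165 samples. Training set = 660 - 165 = 495.

495


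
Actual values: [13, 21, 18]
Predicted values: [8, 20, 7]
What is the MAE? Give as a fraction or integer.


MAE = (1/3) * (|13-8|=5 + |21-20|=1 + |18-7|=11). Sum = 17. MAE = 17/3.

17/3


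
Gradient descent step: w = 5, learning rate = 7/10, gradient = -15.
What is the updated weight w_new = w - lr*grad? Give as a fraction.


w_new = 5 - 7/10 * -15 = 5 - -21/2 = 31/2.

31/2


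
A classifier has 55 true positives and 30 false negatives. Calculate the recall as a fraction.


Recall = TP / (TP + FN) = 55 / 85 = 11/17.

11/17


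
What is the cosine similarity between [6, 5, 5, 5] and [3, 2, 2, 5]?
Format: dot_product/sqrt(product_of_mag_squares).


dot = 63. |a|^2 = 111, |b|^2 = 42. cos = 63/sqrt(4662).

63/sqrt(4662)


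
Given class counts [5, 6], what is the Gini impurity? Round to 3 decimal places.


Total = 11. Proportions: 5/11, 6/11. sum(p_i^2) = 0.5041. Gini = 1 - 0.5041 = 0.4959, which rounds to 0.496.

0.496


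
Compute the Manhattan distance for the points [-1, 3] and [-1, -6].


d = sum of absolute differences: |-1--1|=0 + |3--6|=9 = 9.

9


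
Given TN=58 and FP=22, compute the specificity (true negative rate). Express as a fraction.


Specificity = TN / (TN + FP) = 58 / 80 = 29/40.

29/40


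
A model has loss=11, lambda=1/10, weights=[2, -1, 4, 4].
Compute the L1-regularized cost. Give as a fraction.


L1 norm = sum(|w|) = 11. J = 11 + 1/10 * 11 = 121/10.

121/10


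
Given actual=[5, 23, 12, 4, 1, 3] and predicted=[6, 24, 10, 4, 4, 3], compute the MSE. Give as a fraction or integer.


MSE = (1/6) * ((5-6)^2=1 + (23-24)^2=1 + (12-10)^2=4 + (4-4)^2=0 + (1-4)^2=9 + (3-3)^2=0). Sum = 15. MSE = 5/2.

5/2


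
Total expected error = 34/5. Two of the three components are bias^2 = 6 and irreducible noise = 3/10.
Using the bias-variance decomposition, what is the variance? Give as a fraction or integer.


Total error = bias^2 + variance + irreducible noise. So variance = 34/5 - 6 - 3/10 = 1/2.

1/2


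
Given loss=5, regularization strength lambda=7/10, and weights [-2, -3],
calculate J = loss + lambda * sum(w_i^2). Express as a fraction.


L2 sq norm = sum(w^2) = 13. J = 5 + 7/10 * 13 = 141/10.

141/10


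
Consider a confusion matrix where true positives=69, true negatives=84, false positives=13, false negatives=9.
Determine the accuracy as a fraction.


Accuracy = (TP + TN) / (TP + TN + FP + FN) = (69 + 84) / 175 = 153/175.

153/175


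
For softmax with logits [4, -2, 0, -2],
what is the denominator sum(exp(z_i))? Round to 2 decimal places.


Denom = e^4=54.5982 + e^-2=0.1353 + e^0=1.0000 + e^-2=0.1353. Sum = 55.8688, which rounds to 55.87.

55.87


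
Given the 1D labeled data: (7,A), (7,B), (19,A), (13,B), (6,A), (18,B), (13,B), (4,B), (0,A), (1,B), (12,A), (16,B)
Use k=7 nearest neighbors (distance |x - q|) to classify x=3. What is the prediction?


Distances: |7-3|=4, |7-3|=4, |19-3|=16, |13-3|=10, |6-3|=3, |18-3|=15, |13-3|=10, |4-3|=1, |0-3|=3, |1-3|=2, |12-3|=9, |16-3|=13. 7 nearest: (4,B), (1,B), (6,A), (0,A), (7,A), (7,B), (12,A). Counts: {'B': 3, 'A': 4}. Majority class: A.

A


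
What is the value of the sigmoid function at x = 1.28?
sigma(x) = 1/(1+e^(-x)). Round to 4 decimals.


sigma(1.28) = 1/(1+e^(-1.28)) = 1/(1+0.278037) = 1/1.278037 = 0.7824.

0.7824


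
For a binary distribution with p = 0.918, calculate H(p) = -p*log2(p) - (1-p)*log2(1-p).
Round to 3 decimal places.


H = -0.918*log2(0.918) - 0.082*log2(0.082) = 0.409.

0.409


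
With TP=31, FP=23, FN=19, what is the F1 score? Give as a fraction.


Precision = 31/54 = 31/54. Recall = 31/50 = 31/50. F1 = 2*P*R/(P+R) = 31/52.

31/52


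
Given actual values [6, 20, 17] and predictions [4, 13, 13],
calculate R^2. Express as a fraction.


Mean(y) = 43/3. SS_res = 69. SS_tot = 326/3. R^2 = 1 - 69/(326/3) = 119/326.

119/326


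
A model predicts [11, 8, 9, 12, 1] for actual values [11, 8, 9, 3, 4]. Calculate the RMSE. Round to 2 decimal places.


MSE = 18.0000. RMSE = sqrt(18.0000) = 4.24.

4.24


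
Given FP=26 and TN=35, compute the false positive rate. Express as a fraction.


FPR = FP / (FP + TN) = 26 / 61 = 26/61.

26/61


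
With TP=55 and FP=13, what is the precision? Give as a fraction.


Precision = TP / (TP + FP) = 55 / 68 = 55/68.

55/68


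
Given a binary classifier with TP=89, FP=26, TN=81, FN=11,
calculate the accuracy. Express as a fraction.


Accuracy = (TP + TN) / (TP + TN + FP + FN) = (89 + 81) / 207 = 170/207.

170/207


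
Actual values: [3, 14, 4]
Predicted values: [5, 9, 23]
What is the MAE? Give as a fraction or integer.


MAE = (1/3) * (|3-5|=2 + |14-9|=5 + |4-23|=19). Sum = 26. MAE = 26/3.

26/3


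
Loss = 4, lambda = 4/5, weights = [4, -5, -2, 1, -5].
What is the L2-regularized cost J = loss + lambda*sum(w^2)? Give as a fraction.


L2 sq norm = sum(w^2) = 71. J = 4 + 4/5 * 71 = 304/5.

304/5


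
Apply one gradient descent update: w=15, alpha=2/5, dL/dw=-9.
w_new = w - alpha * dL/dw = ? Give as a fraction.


w_new = 15 - 2/5 * -9 = 15 - -18/5 = 93/5.

93/5


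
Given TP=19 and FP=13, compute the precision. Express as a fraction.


Precision = TP / (TP + FP) = 19 / 32 = 19/32.

19/32


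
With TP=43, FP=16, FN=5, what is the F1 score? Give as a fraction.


Precision = 43/59 = 43/59. Recall = 43/48 = 43/48. F1 = 2*P*R/(P+R) = 86/107.

86/107


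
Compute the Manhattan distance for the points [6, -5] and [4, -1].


d = sum of absolute differences: |6-4|=2 + |-5--1|=4 = 6.

6


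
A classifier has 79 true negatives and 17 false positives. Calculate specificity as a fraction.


Specificity = TN / (TN + FP) = 79 / 96 = 79/96.

79/96


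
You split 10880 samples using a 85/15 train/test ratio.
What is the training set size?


Test set = 10880 * 15% = 1632. Training set = 10880 - 1632 = 9248.

9248


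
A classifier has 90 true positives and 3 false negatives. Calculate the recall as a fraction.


Recall = TP / (TP + FN) = 90 / 93 = 30/31.

30/31


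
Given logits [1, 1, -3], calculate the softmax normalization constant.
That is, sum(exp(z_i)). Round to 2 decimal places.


Denom = e^1=2.7183 + e^1=2.7183 + e^-3=0.0498. Sum = 5.4864, which rounds to 5.49.

5.49


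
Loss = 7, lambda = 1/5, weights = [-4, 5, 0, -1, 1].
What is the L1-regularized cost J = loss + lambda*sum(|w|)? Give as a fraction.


L1 norm = sum(|w|) = 11. J = 7 + 1/5 * 11 = 46/5.

46/5


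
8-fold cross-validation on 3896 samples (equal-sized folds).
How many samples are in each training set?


Each validation fold has 3896/8 = 487 samples. Training set = 3896 - 487 = 3409.

3409


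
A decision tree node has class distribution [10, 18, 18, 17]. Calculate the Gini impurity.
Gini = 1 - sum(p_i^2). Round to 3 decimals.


Total = 63. Proportions: 10/63, 18/63, 18/63, 17/63. sum(p_i^2) = 0.2613. Gini = 1 - 0.2613 = 0.7387, which rounds to 0.739.

0.739


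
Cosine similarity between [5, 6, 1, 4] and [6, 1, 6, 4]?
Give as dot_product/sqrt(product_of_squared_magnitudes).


dot = 58. |a|^2 = 78, |b|^2 = 89. cos = 58/sqrt(6942).

58/sqrt(6942)


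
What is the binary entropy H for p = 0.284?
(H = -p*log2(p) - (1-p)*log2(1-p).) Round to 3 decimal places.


H = -0.284*log2(0.284) - 0.716*log2(0.716) = 0.861.

0.861


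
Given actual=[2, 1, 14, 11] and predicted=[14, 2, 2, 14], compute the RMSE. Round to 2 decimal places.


MSE = 74.5000. RMSE = sqrt(74.5000) = 8.63.

8.63


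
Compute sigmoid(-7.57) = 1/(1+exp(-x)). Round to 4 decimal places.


sigma(-7.57) = 1/(1+e^(7.57)) = 1/(1+1939.140282) = 1/1940.140282 = 0.0005.

0.0005


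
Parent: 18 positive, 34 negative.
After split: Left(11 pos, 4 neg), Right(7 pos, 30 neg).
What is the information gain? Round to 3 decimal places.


H(parent) = 0.9306. H(left) = 0.8366, H(right) = 0.6998. Weighted = (15/52)*0.8366 + (37/52)*0.6998 = 0.7393. IG = 0.9306 - 0.7393 = 0.1913, which rounds to 0.191.

0.191


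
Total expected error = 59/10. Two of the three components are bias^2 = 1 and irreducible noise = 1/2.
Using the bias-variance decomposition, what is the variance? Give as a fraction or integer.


Total error = bias^2 + variance + irreducible noise. So variance = 59/10 - 1 - 1/2 = 22/5.

22/5


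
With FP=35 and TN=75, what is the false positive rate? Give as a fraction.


FPR = FP / (FP + TN) = 35 / 110 = 7/22.

7/22


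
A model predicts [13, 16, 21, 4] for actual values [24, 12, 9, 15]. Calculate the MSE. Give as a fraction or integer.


MSE = (1/4) * ((24-13)^2=121 + (12-16)^2=16 + (9-21)^2=144 + (15-4)^2=121). Sum = 402. MSE = 201/2.

201/2


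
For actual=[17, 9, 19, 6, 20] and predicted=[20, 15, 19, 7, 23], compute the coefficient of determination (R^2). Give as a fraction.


Mean(y) = 71/5. SS_res = 55. SS_tot = 794/5. R^2 = 1 - 55/(794/5) = 519/794.

519/794


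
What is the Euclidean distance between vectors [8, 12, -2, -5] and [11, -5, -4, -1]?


d = sqrt(sum of squared differences). (8-11)^2=9, (12--5)^2=289, (-2--4)^2=4, (-5--1)^2=16. Sum = 318.

sqrt(318)


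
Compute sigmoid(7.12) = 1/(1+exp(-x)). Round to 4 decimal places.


sigma(7.12) = 1/(1+e^(-7.12)) = 1/(1+0.000809) = 1/1.000809 = 0.9992.

0.9992


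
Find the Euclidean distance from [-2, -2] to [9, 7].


d = sqrt(sum of squared differences). (-2-9)^2=121, (-2-7)^2=81. Sum = 202.

sqrt(202)


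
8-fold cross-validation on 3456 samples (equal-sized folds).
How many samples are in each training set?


Each validation fold has 3456/8 = 432 samples. Training set = 3456 - 432 = 3024.

3024


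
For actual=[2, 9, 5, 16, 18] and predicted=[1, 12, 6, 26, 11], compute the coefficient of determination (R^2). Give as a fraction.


Mean(y) = 10. SS_res = 160. SS_tot = 190. R^2 = 1 - 160/(190) = 3/19.

3/19


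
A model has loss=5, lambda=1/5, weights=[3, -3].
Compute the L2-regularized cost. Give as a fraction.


L2 sq norm = sum(w^2) = 18. J = 5 + 1/5 * 18 = 43/5.

43/5


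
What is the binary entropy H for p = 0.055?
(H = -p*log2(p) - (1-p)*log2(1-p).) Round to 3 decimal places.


H = -0.055*log2(0.055) - 0.945*log2(0.945) = 0.307.

0.307


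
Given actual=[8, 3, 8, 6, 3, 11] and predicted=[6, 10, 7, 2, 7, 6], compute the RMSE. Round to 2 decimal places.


MSE = 18.5000. RMSE = sqrt(18.5000) = 4.30.

4.30


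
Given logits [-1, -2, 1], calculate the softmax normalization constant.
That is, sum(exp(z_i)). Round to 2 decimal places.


Denom = e^-1=0.3679 + e^-2=0.1353 + e^1=2.7183. Sum = 3.2215, which rounds to 3.22.

3.22


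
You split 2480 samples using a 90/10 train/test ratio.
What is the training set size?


Test set = 2480 * 10% = 248. Training set = 2480 - 248 = 2232.

2232


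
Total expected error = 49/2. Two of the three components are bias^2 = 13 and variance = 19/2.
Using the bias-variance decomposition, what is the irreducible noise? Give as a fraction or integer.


Total error = bias^2 + variance + irreducible noise. So irreducible noise = 49/2 - 13 - 19/2 = 2.

2


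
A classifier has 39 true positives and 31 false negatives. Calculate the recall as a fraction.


Recall = TP / (TP + FN) = 39 / 70 = 39/70.

39/70


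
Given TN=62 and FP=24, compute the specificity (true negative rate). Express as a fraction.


Specificity = TN / (TN + FP) = 62 / 86 = 31/43.

31/43


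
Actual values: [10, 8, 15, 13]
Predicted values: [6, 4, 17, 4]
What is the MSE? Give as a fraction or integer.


MSE = (1/4) * ((10-6)^2=16 + (8-4)^2=16 + (15-17)^2=4 + (13-4)^2=81). Sum = 117. MSE = 117/4.

117/4


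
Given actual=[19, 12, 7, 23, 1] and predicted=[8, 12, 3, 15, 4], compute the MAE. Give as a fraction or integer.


MAE = (1/5) * (|19-8|=11 + |12-12|=0 + |7-3|=4 + |23-15|=8 + |1-4|=3). Sum = 26. MAE = 26/5.

26/5


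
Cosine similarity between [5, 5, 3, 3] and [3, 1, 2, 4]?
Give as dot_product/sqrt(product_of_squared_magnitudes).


dot = 38. |a|^2 = 68, |b|^2 = 30. cos = 38/sqrt(2040).

38/sqrt(2040)


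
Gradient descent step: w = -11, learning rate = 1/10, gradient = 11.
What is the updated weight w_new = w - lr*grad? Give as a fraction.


w_new = -11 - 1/10 * 11 = -11 - 11/10 = -121/10.

-121/10


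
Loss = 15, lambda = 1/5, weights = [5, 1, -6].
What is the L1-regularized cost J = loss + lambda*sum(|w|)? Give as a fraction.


L1 norm = sum(|w|) = 12. J = 15 + 1/5 * 12 = 87/5.

87/5


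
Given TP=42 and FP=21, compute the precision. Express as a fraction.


Precision = TP / (TP + FP) = 42 / 63 = 2/3.

2/3


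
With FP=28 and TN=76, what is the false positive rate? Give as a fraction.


FPR = FP / (FP + TN) = 28 / 104 = 7/26.

7/26


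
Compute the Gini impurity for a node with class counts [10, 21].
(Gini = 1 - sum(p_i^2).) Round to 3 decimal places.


Total = 31. Proportions: 10/31, 21/31. sum(p_i^2) = 0.5630. Gini = 1 - 0.5630 = 0.4370, which rounds to 0.437.

0.437


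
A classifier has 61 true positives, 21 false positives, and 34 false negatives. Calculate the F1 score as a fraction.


Precision = 61/82 = 61/82. Recall = 61/95 = 61/95. F1 = 2*P*R/(P+R) = 122/177.

122/177


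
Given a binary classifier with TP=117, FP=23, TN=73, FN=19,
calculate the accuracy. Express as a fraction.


Accuracy = (TP + TN) / (TP + TN + FP + FN) = (117 + 73) / 232 = 95/116.

95/116


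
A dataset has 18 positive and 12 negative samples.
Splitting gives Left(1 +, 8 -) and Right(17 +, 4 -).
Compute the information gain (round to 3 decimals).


H(parent) = 0.9710. H(left) = 0.5033, H(right) = 0.7025. Weighted = (9/30)*0.5033 + (21/30)*0.7025 = 0.6427. IG = 0.9710 - 0.6427 = 0.3283, which rounds to 0.328.

0.328


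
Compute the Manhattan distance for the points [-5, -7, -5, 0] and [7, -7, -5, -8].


d = sum of absolute differences: |-5-7|=12 + |-7--7|=0 + |-5--5|=0 + |0--8|=8 = 20.

20


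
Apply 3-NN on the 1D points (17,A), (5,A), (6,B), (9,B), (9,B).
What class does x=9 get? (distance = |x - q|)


Distances: |17-9|=8, |5-9|=4, |6-9|=3, |9-9|=0, |9-9|=0. 3 nearest: (9,B), (9,B), (6,B). Counts: {'B': 3}. Majority class: B.

B


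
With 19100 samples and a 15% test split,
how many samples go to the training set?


Test set = 19100 * 15% = 2865. Training set = 19100 - 2865 = 16235.

16235


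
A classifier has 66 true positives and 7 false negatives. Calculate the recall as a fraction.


Recall = TP / (TP + FN) = 66 / 73 = 66/73.

66/73


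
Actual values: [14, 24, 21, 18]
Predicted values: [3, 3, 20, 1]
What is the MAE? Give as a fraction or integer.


MAE = (1/4) * (|14-3|=11 + |24-3|=21 + |21-20|=1 + |18-1|=17). Sum = 50. MAE = 25/2.

25/2


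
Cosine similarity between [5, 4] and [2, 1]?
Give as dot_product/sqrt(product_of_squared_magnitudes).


dot = 14. |a|^2 = 41, |b|^2 = 5. cos = 14/sqrt(205).

14/sqrt(205)


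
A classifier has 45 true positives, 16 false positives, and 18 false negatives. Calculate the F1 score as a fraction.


Precision = 45/61 = 45/61. Recall = 45/63 = 5/7. F1 = 2*P*R/(P+R) = 45/62.

45/62


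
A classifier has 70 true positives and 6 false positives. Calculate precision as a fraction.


Precision = TP / (TP + FP) = 70 / 76 = 35/38.

35/38


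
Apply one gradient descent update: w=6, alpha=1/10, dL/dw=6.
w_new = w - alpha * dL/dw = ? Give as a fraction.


w_new = 6 - 1/10 * 6 = 6 - 3/5 = 27/5.

27/5


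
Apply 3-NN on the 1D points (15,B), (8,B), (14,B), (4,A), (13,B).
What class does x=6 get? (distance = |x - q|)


Distances: |15-6|=9, |8-6|=2, |14-6|=8, |4-6|=2, |13-6|=7. 3 nearest: (4,A), (8,B), (13,B). Counts: {'A': 1, 'B': 2}. Majority class: B.

B


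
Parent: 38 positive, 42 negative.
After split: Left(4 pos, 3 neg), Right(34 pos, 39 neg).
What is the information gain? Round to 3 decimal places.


H(parent) = 0.9982. H(left) = 0.9852, H(right) = 0.9966. Weighted = (7/80)*0.9852 + (73/80)*0.9966 = 0.9956. IG = 0.9982 - 0.9956 = 0.0026, which rounds to 0.003.

0.003


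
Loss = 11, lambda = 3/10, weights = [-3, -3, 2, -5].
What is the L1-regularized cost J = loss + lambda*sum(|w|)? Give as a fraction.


L1 norm = sum(|w|) = 13. J = 11 + 3/10 * 13 = 149/10.

149/10


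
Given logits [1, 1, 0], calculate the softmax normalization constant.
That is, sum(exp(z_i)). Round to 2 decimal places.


Denom = e^1=2.7183 + e^1=2.7183 + e^0=1.0000. Sum = 6.4366, which rounds to 6.44.

6.44


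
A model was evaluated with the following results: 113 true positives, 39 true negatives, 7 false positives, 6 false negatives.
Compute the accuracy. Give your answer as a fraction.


Accuracy = (TP + TN) / (TP + TN + FP + FN) = (113 + 39) / 165 = 152/165.

152/165


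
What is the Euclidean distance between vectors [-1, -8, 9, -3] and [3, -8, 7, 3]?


d = sqrt(sum of squared differences). (-1-3)^2=16, (-8--8)^2=0, (9-7)^2=4, (-3-3)^2=36. Sum = 56.

sqrt(56)


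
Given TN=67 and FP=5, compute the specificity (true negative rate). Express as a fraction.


Specificity = TN / (TN + FP) = 67 / 72 = 67/72.

67/72


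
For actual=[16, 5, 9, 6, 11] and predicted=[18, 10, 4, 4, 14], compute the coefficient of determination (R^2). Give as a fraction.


Mean(y) = 47/5. SS_res = 67. SS_tot = 386/5. R^2 = 1 - 67/(386/5) = 51/386.

51/386


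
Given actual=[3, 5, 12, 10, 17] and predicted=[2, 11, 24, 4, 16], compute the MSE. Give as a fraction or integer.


MSE = (1/5) * ((3-2)^2=1 + (5-11)^2=36 + (12-24)^2=144 + (10-4)^2=36 + (17-16)^2=1). Sum = 218. MSE = 218/5.

218/5


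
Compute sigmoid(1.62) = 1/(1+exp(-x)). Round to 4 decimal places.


sigma(1.62) = 1/(1+e^(-1.62)) = 1/(1+0.197899) = 1/1.197899 = 0.8348.

0.8348


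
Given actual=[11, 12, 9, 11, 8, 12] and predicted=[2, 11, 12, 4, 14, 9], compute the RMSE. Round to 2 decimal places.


MSE = 30.8333. RMSE = sqrt(30.8333) = 5.55.

5.55


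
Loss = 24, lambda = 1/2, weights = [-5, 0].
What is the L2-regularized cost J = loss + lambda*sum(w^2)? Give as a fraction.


L2 sq norm = sum(w^2) = 25. J = 24 + 1/2 * 25 = 73/2.

73/2


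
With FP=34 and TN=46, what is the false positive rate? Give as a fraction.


FPR = FP / (FP + TN) = 34 / 80 = 17/40.

17/40


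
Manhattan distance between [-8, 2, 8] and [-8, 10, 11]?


d = sum of absolute differences: |-8--8|=0 + |2-10|=8 + |8-11|=3 = 11.

11


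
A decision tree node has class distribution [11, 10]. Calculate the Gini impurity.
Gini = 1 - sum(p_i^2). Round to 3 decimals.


Total = 21. Proportions: 11/21, 10/21. sum(p_i^2) = 0.5011. Gini = 1 - 0.5011 = 0.4989, which rounds to 0.499.

0.499


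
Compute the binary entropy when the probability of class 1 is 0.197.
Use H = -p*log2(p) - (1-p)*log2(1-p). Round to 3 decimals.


H = -0.197*log2(0.197) - 0.803*log2(0.803) = 0.716.

0.716


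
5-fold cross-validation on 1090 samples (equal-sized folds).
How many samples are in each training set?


Each validation fold has 1090/5 = 218 samples. Training set = 1090 - 218 = 872.

872


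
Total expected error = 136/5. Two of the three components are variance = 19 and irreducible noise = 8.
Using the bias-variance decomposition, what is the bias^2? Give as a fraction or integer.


Total error = bias^2 + variance + irreducible noise. So bias^2 = 136/5 - 19 - 8 = 1/5.

1/5


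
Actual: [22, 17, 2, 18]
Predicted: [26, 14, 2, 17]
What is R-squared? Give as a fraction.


Mean(y) = 59/4. SS_res = 26. SS_tot = 923/4. R^2 = 1 - 26/(923/4) = 63/71.

63/71


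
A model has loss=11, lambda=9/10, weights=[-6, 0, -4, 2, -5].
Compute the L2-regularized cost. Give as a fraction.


L2 sq norm = sum(w^2) = 81. J = 11 + 9/10 * 81 = 839/10.

839/10


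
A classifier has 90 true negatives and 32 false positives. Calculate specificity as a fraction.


Specificity = TN / (TN + FP) = 90 / 122 = 45/61.

45/61


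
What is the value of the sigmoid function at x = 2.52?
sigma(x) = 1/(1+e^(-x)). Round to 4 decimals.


sigma(2.52) = 1/(1+e^(-2.52)) = 1/(1+0.080460) = 1/1.080460 = 0.9255.

0.9255


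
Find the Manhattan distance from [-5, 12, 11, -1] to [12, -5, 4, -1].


d = sum of absolute differences: |-5-12|=17 + |12--5|=17 + |11-4|=7 + |-1--1|=0 = 41.

41


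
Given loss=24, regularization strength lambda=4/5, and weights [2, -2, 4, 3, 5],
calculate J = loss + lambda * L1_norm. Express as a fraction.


L1 norm = sum(|w|) = 16. J = 24 + 4/5 * 16 = 184/5.

184/5


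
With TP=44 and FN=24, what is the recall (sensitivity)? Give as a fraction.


Recall = TP / (TP + FN) = 44 / 68 = 11/17.

11/17


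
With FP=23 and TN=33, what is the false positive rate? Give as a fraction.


FPR = FP / (FP + TN) = 23 / 56 = 23/56.

23/56


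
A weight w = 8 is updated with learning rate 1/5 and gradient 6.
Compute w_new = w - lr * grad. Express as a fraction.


w_new = 8 - 1/5 * 6 = 8 - 6/5 = 34/5.

34/5


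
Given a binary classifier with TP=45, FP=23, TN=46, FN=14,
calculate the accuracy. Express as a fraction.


Accuracy = (TP + TN) / (TP + TN + FP + FN) = (45 + 46) / 128 = 91/128.

91/128


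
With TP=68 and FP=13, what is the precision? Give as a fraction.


Precision = TP / (TP + FP) = 68 / 81 = 68/81.

68/81


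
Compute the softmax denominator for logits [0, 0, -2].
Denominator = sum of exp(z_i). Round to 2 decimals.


Denom = e^0=1.0000 + e^0=1.0000 + e^-2=0.1353. Sum = 2.1353, which rounds to 2.14.

2.14


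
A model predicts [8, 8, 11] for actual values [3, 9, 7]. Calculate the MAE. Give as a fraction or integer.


MAE = (1/3) * (|3-8|=5 + |9-8|=1 + |7-11|=4). Sum = 10. MAE = 10/3.

10/3


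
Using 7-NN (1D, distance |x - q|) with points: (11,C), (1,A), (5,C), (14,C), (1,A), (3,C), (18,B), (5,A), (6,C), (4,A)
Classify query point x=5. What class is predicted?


Distances: |11-5|=6, |1-5|=4, |5-5|=0, |14-5|=9, |1-5|=4, |3-5|=2, |18-5|=13, |5-5|=0, |6-5|=1, |4-5|=1. 7 nearest: (5,A), (5,C), (4,A), (6,C), (3,C), (1,A), (1,A). Counts: {'A': 4, 'C': 3}. Majority class: A.

A


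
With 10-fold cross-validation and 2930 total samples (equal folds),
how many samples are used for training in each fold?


Each validation fold has 2930/10 = 293 samples. Training set = 2930 - 293 = 2637.

2637


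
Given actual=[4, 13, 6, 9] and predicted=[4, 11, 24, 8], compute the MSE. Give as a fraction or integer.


MSE = (1/4) * ((4-4)^2=0 + (13-11)^2=4 + (6-24)^2=324 + (9-8)^2=1). Sum = 329. MSE = 329/4.

329/4


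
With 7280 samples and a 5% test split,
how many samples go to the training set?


Test set = 7280 * 5% = 364. Training set = 7280 - 364 = 6916.

6916


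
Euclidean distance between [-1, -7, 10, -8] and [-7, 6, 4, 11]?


d = sqrt(sum of squared differences). (-1--7)^2=36, (-7-6)^2=169, (10-4)^2=36, (-8-11)^2=361. Sum = 602.

sqrt(602)


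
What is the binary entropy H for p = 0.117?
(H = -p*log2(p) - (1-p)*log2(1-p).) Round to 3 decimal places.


H = -0.117*log2(0.117) - 0.883*log2(0.883) = 0.521.

0.521


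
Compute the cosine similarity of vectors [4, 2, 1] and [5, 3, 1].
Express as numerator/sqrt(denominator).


dot = 27. |a|^2 = 21, |b|^2 = 35. cos = 27/sqrt(735).

27/sqrt(735)


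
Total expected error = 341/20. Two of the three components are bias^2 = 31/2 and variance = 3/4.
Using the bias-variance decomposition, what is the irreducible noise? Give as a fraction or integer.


Total error = bias^2 + variance + irreducible noise. So irreducible noise = 341/20 - 31/2 - 3/4 = 4/5.

4/5


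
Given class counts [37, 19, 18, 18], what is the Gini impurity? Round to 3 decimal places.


Total = 92. Proportions: 37/92, 19/92, 18/92, 18/92. sum(p_i^2) = 0.2810. Gini = 1 - 0.2810 = 0.7190, which rounds to 0.719.

0.719


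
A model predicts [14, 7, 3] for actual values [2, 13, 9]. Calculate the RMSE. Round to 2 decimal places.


MSE = 72.0000. RMSE = sqrt(72.0000) = 8.49.

8.49


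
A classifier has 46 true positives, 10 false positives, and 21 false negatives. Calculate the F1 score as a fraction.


Precision = 46/56 = 23/28. Recall = 46/67 = 46/67. F1 = 2*P*R/(P+R) = 92/123.

92/123


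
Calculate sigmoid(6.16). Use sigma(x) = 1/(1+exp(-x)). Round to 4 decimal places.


sigma(6.16) = 1/(1+e^(-6.16)) = 1/(1+0.002112) = 1/1.002112 = 0.9979.

0.9979


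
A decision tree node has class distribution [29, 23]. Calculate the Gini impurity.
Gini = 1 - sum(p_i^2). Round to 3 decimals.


Total = 52. Proportions: 29/52, 23/52. sum(p_i^2) = 0.5067. Gini = 1 - 0.5067 = 0.4933, which rounds to 0.493.

0.493


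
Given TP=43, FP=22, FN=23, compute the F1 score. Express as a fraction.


Precision = 43/65 = 43/65. Recall = 43/66 = 43/66. F1 = 2*P*R/(P+R) = 86/131.

86/131


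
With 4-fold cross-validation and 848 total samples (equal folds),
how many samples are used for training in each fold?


Each validation fold has 848/4 = 212 samples. Training set = 848 - 212 = 636.

636


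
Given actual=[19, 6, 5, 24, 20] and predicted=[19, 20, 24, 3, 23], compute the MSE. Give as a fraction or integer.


MSE = (1/5) * ((19-19)^2=0 + (6-20)^2=196 + (5-24)^2=361 + (24-3)^2=441 + (20-23)^2=9). Sum = 1007. MSE = 1007/5.

1007/5


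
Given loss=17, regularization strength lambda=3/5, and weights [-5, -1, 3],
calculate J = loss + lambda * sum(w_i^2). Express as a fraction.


L2 sq norm = sum(w^2) = 35. J = 17 + 3/5 * 35 = 38.

38


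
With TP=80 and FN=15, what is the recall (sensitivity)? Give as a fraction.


Recall = TP / (TP + FN) = 80 / 95 = 16/19.

16/19


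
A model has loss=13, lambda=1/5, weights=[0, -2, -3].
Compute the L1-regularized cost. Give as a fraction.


L1 norm = sum(|w|) = 5. J = 13 + 1/5 * 5 = 14.

14


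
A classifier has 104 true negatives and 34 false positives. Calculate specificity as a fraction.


Specificity = TN / (TN + FP) = 104 / 138 = 52/69.

52/69


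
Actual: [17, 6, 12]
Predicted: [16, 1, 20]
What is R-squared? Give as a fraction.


Mean(y) = 35/3. SS_res = 90. SS_tot = 182/3. R^2 = 1 - 90/(182/3) = -44/91.

-44/91


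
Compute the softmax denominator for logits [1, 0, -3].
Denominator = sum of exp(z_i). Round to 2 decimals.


Denom = e^1=2.7183 + e^0=1.0000 + e^-3=0.0498. Sum = 3.7681, which rounds to 3.77.

3.77


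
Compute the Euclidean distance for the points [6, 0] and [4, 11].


d = sqrt(sum of squared differences). (6-4)^2=4, (0-11)^2=121. Sum = 125.

sqrt(125)


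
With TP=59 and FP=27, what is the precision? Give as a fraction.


Precision = TP / (TP + FP) = 59 / 86 = 59/86.

59/86


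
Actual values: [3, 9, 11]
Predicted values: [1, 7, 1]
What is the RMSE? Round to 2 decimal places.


MSE = 36.0000. RMSE = sqrt(36.0000) = 6.00.

6.00
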